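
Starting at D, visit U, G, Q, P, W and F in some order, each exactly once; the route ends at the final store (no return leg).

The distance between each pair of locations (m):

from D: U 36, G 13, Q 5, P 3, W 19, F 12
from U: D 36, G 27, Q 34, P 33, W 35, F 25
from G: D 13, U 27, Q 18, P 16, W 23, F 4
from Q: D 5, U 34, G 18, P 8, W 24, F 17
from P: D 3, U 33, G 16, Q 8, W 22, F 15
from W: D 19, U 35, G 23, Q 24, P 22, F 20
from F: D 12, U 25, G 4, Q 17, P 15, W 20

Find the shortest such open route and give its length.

86 m — the minimum one-way total.

There are 6! = 720 possible orderings.
D→U→G→Q→P→W→F: 36+27+18+8+22+20 = 131
D→U→G→Q→P→F→W: 36+27+18+8+15+20 = 124
D→U→G→Q→W→P→F: 36+27+18+24+22+15 = 142
D→U→G→Q→W→F→P: 36+27+18+24+20+15 = 140
D→U→G→Q→F→P→W: 36+27+18+17+15+22 = 135
D→U→G→Q→F→W→P: 36+27+18+17+20+22 = 140
D→U→G→P→Q→W→F: 36+27+16+8+24+20 = 131
D→U→G→P→Q→F→W: 36+27+16+8+17+20 = 124
… (712 more)
D→Q→P→W→F→G→U: 5+8+22+20+4+27 = 86  ← best
The minimum is 86.
One shortest path: D → Q → P → W → F → G → U.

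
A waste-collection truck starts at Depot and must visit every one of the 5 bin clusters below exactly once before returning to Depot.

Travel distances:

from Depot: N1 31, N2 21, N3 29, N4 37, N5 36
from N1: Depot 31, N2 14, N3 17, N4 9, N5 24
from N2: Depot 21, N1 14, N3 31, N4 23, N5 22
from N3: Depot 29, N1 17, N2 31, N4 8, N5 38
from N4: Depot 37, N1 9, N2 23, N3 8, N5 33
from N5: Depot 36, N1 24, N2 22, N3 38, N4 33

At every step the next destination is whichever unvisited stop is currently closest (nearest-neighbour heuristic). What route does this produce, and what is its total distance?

Depot → [N2:21 / N3:29 / N1:31 / N5:36 / N4:37] → N2 (21)
N2 → [N1:14 / N5:22 / N4:23 / N3:31] → N1 (14)
N1 → [N4:9 / N3:17 / N5:24] → N4 (9)
N4 → [N3:8 / N5:33] → N3 (8)
N3 → [N5:38] → N5 (38)
Return N5→Depot: 36.
Total = 21 + 14 + 9 + 8 + 38 + 36 = 126.

Total distance 126 via the nearest-neighbour route Depot → N2 → N1 → N4 → N3 → N5 → Depot.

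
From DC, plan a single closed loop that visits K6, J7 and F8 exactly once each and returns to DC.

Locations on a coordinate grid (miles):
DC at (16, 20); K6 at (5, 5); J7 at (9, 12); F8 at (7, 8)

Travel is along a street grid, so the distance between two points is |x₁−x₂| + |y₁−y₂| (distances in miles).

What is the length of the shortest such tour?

There are 3 distinct closed tours to check (reversals are equivalent).
DC→K6→J7→F8→DC: 26+11+6+21 = 64
DC→K6→F8→J7→DC: 26+5+6+15 = 52
DC→J7→K6→F8→DC: 15+11+5+21 = 52
The minimum is 52.
One optimal route: DC → K6 → F8 → J7 → DC (or its reverse).

Shortest round trip = 52 miles.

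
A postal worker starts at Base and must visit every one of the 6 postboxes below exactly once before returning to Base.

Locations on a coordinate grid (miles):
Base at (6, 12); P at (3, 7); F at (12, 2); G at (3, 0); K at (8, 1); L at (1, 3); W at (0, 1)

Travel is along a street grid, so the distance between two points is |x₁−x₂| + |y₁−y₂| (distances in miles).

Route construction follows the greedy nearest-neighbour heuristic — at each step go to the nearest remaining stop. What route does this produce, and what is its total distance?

From Base: distances to unvisited — P=8, K=13, L=14, G=15, F=16, W=17. Nearest is P (8).
From P: distances to unvisited — L=6, G=7, W=9, K=11, F=14. Nearest is L (6).
From L: distances to unvisited — W=3, G=5, K=9, F=12. Nearest is W (3).
From W: distances to unvisited — G=4, K=8, F=13. Nearest is G (4).
From G: distances to unvisited — K=6, F=11. Nearest is K (6).
From K: distances to unvisited — F=5. Nearest is F (5).
Return F→Base: 16.
Total = 8 + 6 + 3 + 4 + 6 + 5 + 16 = 48.

Total distance 48 miles via the nearest-neighbour route Base → P → L → W → G → K → F → Base.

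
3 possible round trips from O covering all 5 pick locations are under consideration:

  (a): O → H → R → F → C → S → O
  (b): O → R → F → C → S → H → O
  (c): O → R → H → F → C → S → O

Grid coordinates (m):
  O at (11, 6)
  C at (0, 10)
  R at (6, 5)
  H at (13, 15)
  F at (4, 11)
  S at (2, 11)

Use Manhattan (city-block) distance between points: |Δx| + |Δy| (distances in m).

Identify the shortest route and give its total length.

(a): 11 + 17 + 8 + 5 + 3 + 14 = 58
(b): 6 + 8 + 5 + 3 + 15 + 11 = 48
(c): 6 + 17 + 13 + 5 + 3 + 14 = 58

Shortest is (b), total 48 m.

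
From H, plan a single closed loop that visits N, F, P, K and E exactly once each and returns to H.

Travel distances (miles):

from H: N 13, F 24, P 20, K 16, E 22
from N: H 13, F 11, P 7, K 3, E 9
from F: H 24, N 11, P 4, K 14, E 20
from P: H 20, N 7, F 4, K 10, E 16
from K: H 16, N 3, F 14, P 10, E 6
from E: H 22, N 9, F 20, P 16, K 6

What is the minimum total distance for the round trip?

Minimum total distance: 66 miles.

There are 60 distinct closed tours to check (reversals are equivalent).
H → N → F → P → K → E → H: 13+11+4+10+6+22 = 66
H → N → F → P → E → K → H: 13+11+4+16+6+16 = 66
H → N → F → K → P → E → H: 13+11+14+10+16+22 = 86
H → N → F → K → E → P → H: 13+11+14+6+16+20 = 80
H → N → F → E → P → K → H: 13+11+20+16+10+16 = 86
H → N → F → E → K → P → H: 13+11+20+6+10+20 = 80
H → N → P → F → K → E → H: 13+7+4+14+6+22 = 66
H → N → P → F → E → K → H: 13+7+4+20+6+16 = 66
H → N → P → K → F → E → H: 13+7+10+14+20+22 = 86
H → N → P → K → E → F → H: 13+7+10+6+20+24 = 80
H → N → P → E → F → K → H: 13+7+16+20+14+16 = 86
H → N → P → E → K → F → H: 13+7+16+6+14+24 = 80
H → N → K → F → P → E → H: 13+3+14+4+16+22 = 72
H → N → K → F → E → P → H: 13+3+14+20+16+20 = 86
… (46 more)
The minimum is 66.
One optimal route: H → N → F → P → K → E → H (or its reverse).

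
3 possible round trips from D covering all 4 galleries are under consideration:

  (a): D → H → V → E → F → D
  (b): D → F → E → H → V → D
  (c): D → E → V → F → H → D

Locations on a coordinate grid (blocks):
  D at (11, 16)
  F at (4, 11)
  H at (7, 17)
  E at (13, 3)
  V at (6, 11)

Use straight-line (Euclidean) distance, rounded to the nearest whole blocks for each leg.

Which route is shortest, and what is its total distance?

(a): 4 + 6 + 11 + 12 + 9 = 42
(b): 9 + 12 + 15 + 6 + 7 = 49
(c): 13 + 11 + 2 + 7 + 4 = 37

37 blocks — (c) is the shortest.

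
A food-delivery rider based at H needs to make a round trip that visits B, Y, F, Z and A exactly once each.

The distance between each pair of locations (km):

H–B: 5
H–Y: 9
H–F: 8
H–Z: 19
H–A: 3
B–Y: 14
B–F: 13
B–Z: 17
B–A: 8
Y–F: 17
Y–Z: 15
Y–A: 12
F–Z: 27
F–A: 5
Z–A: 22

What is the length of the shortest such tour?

62 km — the shortest possible round trip.

H - B - Y - F - Z - A - H: 5+14+17+27+22+3 = 88
H - B - Y - F - A - Z - H: 5+14+17+5+22+19 = 82
H - B - Y - Z - F - A - H: 5+14+15+27+5+3 = 69
H - B - Y - Z - A - F - H: 5+14+15+22+5+8 = 69
H - B - Y - A - F - Z - H: 5+14+12+5+27+19 = 82
H - B - Y - A - Z - F - H: 5+14+12+22+27+8 = 88
H - B - F - Y - Z - A - H: 5+13+17+15+22+3 = 75
H - B - F - Y - A - Z - H: 5+13+17+12+22+19 = 88
H - B - F - Z - Y - A - H: 5+13+27+15+12+3 = 75
H - B - F - Z - A - Y - H: 5+13+27+22+12+9 = 88
H - B - F - A - Y - Z - H: 5+13+5+12+15+19 = 69
H - B - F - A - Z - Y - H: 5+13+5+22+15+9 = 69
H - B - Z - Y - F - A - H: 5+17+15+17+5+3 = 62
H - B - Z - Y - A - F - H: 5+17+15+12+5+8 = 62
… (46 more)
The minimum is 62.
One optimal route: H → B → Z → Y → F → A → H (or its reverse).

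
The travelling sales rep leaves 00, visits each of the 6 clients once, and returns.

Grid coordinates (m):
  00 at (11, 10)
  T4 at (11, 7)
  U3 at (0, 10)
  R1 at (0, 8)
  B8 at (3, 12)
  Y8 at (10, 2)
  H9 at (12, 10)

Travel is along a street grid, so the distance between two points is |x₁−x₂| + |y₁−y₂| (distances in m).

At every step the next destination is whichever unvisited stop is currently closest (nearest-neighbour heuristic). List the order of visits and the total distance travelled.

From 00: distances to unvisited — H9=1, T4=3, Y8=9, B8=10, U3=11, R1=13. Nearest is H9 (1).
From H9: distances to unvisited — T4=4, Y8=10, B8=11, U3=12, R1=14. Nearest is T4 (4).
From T4: distances to unvisited — Y8=6, R1=12, B8=13, U3=14. Nearest is Y8 (6).
From Y8: distances to unvisited — R1=16, B8=17, U3=18. Nearest is R1 (16).
From R1: distances to unvisited — U3=2, B8=7. Nearest is U3 (2).
From U3: distances to unvisited — B8=5. Nearest is B8 (5).
Return B8→00: 10.
Total = 1 + 4 + 6 + 16 + 2 + 5 + 10 = 44.

Total distance 44 m via the nearest-neighbour route 00 → H9 → T4 → Y8 → R1 → U3 → B8 → 00.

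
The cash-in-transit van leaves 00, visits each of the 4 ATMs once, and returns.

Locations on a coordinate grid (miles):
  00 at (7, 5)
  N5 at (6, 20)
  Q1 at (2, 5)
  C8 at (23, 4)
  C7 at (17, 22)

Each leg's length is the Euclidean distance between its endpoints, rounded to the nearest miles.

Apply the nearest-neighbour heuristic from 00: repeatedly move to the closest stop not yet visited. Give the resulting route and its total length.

From 00: distances to unvisited — Q1=5, N5=15, C8=16, C7=20. Nearest is Q1 (5).
From Q1: distances to unvisited — N5=16, C8=21, C7=23. Nearest is N5 (16).
From N5: distances to unvisited — C7=11, C8=23. Nearest is C7 (11).
From C7: distances to unvisited — C8=19. Nearest is C8 (19).
Return C8→00: 16.
Total = 5 + 16 + 11 + 19 + 16 = 67.

67 miles along 00 → Q1 → N5 → C7 → C8 → 00.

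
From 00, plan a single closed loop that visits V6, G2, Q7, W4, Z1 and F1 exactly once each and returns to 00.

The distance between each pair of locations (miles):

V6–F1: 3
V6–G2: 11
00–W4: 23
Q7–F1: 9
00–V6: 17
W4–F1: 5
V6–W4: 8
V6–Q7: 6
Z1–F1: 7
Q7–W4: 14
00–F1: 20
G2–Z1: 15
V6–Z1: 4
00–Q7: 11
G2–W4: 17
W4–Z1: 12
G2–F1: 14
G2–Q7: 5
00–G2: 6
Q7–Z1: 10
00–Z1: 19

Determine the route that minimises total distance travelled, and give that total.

00-V6-G2-Q7-W4-Z1-F1-00: 17+11+5+14+12+7+20 = 86
00-V6-G2-Q7-W4-F1-Z1-00: 17+11+5+14+5+7+19 = 78
00-V6-G2-Q7-Z1-W4-F1-00: 17+11+5+10+12+5+20 = 80
00-V6-G2-Q7-Z1-F1-W4-00: 17+11+5+10+7+5+23 = 78
00-V6-G2-Q7-F1-W4-Z1-00: 17+11+5+9+5+12+19 = 78
00-V6-G2-Q7-F1-Z1-W4-00: 17+11+5+9+7+12+23 = 84
00-V6-G2-W4-Q7-Z1-F1-00: 17+11+17+14+10+7+20 = 96
00-V6-G2-W4-Q7-F1-Z1-00: 17+11+17+14+9+7+19 = 94
… (352 more)
00-G2-Q7-V6-W4-F1-Z1-00: 6+5+6+8+5+7+19 = 56  ← best
The minimum is 56.
One optimal route: 00 → G2 → Q7 → V6 → W4 → F1 → Z1 → 00 (or its reverse).

56 miles — the shortest possible round trip.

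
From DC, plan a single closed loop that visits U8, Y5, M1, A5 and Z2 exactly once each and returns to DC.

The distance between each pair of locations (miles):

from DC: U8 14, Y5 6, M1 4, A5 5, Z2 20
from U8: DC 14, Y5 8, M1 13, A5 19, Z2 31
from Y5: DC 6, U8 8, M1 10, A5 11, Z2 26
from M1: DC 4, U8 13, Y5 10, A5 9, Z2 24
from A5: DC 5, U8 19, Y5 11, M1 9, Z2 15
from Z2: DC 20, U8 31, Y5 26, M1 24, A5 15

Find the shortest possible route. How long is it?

With 5 stops there are 5!/2 = 60 distinct round trips (a route and its reverse cost the same).
DC→U8→Y5→M1→A5→Z2→DC: 14+8+10+9+15+20 = 76
DC→U8→Y5→M1→Z2→A5→DC: 14+8+10+24+15+5 = 76
DC→U8→Y5→A5→M1→Z2→DC: 14+8+11+9+24+20 = 86
DC→U8→Y5→A5→Z2→M1→DC: 14+8+11+15+24+4 = 76
DC→U8→Y5→Z2→M1→A5→DC: 14+8+26+24+9+5 = 86
DC→U8→Y5→Z2→A5→M1→DC: 14+8+26+15+9+4 = 76
DC→U8→M1→Y5→A5→Z2→DC: 14+13+10+11+15+20 = 83
DC→U8→M1→Y5→Z2→A5→DC: 14+13+10+26+15+5 = 83
DC→U8→M1→A5→Y5→Z2→DC: 14+13+9+11+26+20 = 93
DC→U8→M1→A5→Z2→Y5→DC: 14+13+9+15+26+6 = 83
DC→U8→M1→Z2→Y5→A5→DC: 14+13+24+26+11+5 = 93
DC→U8→M1→Z2→A5→Y5→DC: 14+13+24+15+11+6 = 83
DC→U8→A5→Y5→M1→Z2→DC: 14+19+11+10+24+20 = 98
DC→U8→A5→Y5→Z2→M1→DC: 14+19+11+26+24+4 = 98
… (46 more)
DC→Y5→U8→M1→A5→Z2→DC: 6+8+13+9+15+20 = 71  ← best
The minimum is 71.
One optimal route: DC → Y5 → U8 → M1 → A5 → Z2 → DC (or its reverse).

Shortest round trip = 71 miles.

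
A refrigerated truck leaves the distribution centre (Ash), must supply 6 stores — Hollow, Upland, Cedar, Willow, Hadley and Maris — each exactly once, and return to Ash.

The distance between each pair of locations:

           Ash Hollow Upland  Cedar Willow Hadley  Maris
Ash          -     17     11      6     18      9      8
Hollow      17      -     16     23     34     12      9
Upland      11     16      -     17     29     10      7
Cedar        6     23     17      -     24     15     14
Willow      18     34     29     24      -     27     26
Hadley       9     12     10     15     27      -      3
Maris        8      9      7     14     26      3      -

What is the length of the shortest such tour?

Shortest round trip = 96.

Ash - Hollow - Upland - Cedar - Willow - Hadley - Maris - Ash: 17+16+17+24+27+3+8 = 112
Ash - Hollow - Upland - Cedar - Willow - Maris - Hadley - Ash: 17+16+17+24+26+3+9 = 112
Ash - Hollow - Upland - Cedar - Hadley - Willow - Maris - Ash: 17+16+17+15+27+26+8 = 126
Ash - Hollow - Upland - Cedar - Hadley - Maris - Willow - Ash: 17+16+17+15+3+26+18 = 112
Ash - Hollow - Upland - Cedar - Maris - Willow - Hadley - Ash: 17+16+17+14+26+27+9 = 126
Ash - Hollow - Upland - Cedar - Maris - Hadley - Willow - Ash: 17+16+17+14+3+27+18 = 112
Ash - Hollow - Upland - Willow - Cedar - Hadley - Maris - Ash: 17+16+29+24+15+3+8 = 112
Ash - Hollow - Upland - Willow - Cedar - Maris - Hadley - Ash: 17+16+29+24+14+3+9 = 112
… (352 more)
Ash - Upland - Hollow - Maris - Hadley - Cedar - Willow - Ash: 11+16+9+3+15+24+18 = 96  ← best
The minimum is 96.
One optimal route: Ash → Upland → Hollow → Maris → Hadley → Cedar → Willow → Ash (or its reverse).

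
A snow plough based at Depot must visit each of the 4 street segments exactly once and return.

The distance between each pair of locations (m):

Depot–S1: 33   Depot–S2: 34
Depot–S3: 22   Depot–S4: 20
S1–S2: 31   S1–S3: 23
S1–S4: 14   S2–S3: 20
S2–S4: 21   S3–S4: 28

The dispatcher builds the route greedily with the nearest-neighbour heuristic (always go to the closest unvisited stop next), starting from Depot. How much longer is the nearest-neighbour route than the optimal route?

From Depot: S4=20, S3=22, S1=33, S2=34 → choose S4 (20).
From S4: S1=14, S2=21, S3=28 → choose S1 (14).
From S1: S3=23, S2=31 → choose S3 (23).
From S3: S2=20 → choose S2 (20).
NN route Depot → S4 → S1 → S3 → S2 → Depot costs 111.
Optimal: Depot → S3 → S2 → S1 → S4 → Depot costs 107 (by enumerating all 12 distinct tours).
Excess = 111 − 107 = 4.

Excess over optimum: 4 m.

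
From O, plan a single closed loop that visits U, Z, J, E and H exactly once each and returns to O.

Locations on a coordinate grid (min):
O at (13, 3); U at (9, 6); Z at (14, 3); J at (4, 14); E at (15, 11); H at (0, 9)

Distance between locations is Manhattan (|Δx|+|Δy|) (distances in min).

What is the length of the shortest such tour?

With 5 stops there are 5!/2 = 60 distinct round trips (a route and its reverse cost the same).
O → U → Z → J → E → H → O: 7+8+21+14+17+19 = 86
O → U → Z → J → H → E → O: 7+8+21+9+17+10 = 72
O → U → Z → E → J → H → O: 7+8+9+14+9+19 = 66
O → U → Z → E → H → J → O: 7+8+9+17+9+20 = 70
O → U → Z → H → J → E → O: 7+8+20+9+14+10 = 68
O → U → Z → H → E → J → O: 7+8+20+17+14+20 = 86
O → U → J → Z → E → H → O: 7+13+21+9+17+19 = 86
O → U → J → Z → H → E → O: 7+13+21+20+17+10 = 88
O → U → J → E → Z → H → O: 7+13+14+9+20+19 = 82
O → U → J → E → H → Z → O: 7+13+14+17+20+1 = 72
O → U → J → H → Z → E → O: 7+13+9+20+9+10 = 68
O → U → J → H → E → Z → O: 7+13+9+17+9+1 = 56
O → U → E → Z → J → H → O: 7+11+9+21+9+19 = 76
O → U → E → Z → H → J → O: 7+11+9+20+9+20 = 76
… (46 more)
O → U → H → J → E → Z → O: 7+12+9+14+9+1 = 52  ← best
The minimum is 52.
One optimal route: O → U → H → J → E → Z → O (or its reverse).

52 min — the shortest possible round trip.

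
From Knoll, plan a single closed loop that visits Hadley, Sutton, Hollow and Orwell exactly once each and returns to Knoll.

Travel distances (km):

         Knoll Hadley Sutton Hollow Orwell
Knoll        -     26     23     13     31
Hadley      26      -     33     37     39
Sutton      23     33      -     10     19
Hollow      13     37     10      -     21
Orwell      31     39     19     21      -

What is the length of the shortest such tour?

107 km — the shortest possible round trip.

With 4 stops there are 4!/2 = 12 distinct round trips (a route and its reverse cost the same).
Knoll - Hadley - Sutton - Hollow - Orwell - Knoll: 26+33+10+21+31 = 121
Knoll - Hadley - Sutton - Orwell - Hollow - Knoll: 26+33+19+21+13 = 112
Knoll - Hadley - Hollow - Sutton - Orwell - Knoll: 26+37+10+19+31 = 123
Knoll - Hadley - Hollow - Orwell - Sutton - Knoll: 26+37+21+19+23 = 126
Knoll - Hadley - Orwell - Sutton - Hollow - Knoll: 26+39+19+10+13 = 107
Knoll - Hadley - Orwell - Hollow - Sutton - Knoll: 26+39+21+10+23 = 119
Knoll - Sutton - Hadley - Hollow - Orwell - Knoll: 23+33+37+21+31 = 145
Knoll - Sutton - Hadley - Orwell - Hollow - Knoll: 23+33+39+21+13 = 129
Knoll - Sutton - Hollow - Hadley - Orwell - Knoll: 23+10+37+39+31 = 140
Knoll - Sutton - Orwell - Hadley - Hollow - Knoll: 23+19+39+37+13 = 131
Knoll - Hollow - Hadley - Sutton - Orwell - Knoll: 13+37+33+19+31 = 133
Knoll - Hollow - Sutton - Hadley - Orwell - Knoll: 13+10+33+39+31 = 126
The minimum is 107.
One optimal route: Knoll → Hadley → Orwell → Sutton → Hollow → Knoll (or its reverse).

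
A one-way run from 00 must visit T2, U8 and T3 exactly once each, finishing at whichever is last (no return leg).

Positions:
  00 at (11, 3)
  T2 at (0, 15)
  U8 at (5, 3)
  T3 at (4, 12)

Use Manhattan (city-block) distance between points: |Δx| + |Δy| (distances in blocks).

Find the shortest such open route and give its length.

Minimum one-way distance = 23 blocks.

There are 3! = 6 possible orderings.
00→T2→U8→T3: 23+17+10 = 50
00→T2→T3→U8: 23+7+10 = 40
00→U8→T2→T3: 6+17+7 = 30
00→U8→T3→T2: 6+10+7 = 23
00→T3→T2→U8: 16+7+17 = 40
00→T3→U8→T2: 16+10+17 = 43
The minimum is 23.
One shortest path: 00 → U8 → T3 → T2.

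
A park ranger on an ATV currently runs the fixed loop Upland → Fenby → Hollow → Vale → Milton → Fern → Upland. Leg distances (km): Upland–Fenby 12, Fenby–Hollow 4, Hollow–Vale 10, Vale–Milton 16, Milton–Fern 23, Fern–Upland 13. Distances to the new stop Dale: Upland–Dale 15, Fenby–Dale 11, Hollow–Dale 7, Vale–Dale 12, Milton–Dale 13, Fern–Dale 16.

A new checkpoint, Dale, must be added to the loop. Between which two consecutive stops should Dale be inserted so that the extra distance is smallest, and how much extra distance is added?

Adding 6 km by placing Dale on the Milton–Fern leg.

Insertion cost between consecutive stops i–j is d(i,Dale) + d(Dale,j) − d(i,j):
  between Upland and Fenby: 15 + 11 − 12 = 14
  between Fenby and Hollow: 11 + 7 − 4 = 14
  between Hollow and Vale: 7 + 12 − 10 = 9
  between Vale and Milton: 12 + 13 − 16 = 9
  between Milton and Fern: 13 + 16 − 23 = 6
  between Fern and Upland: 16 + 15 − 13 = 18
Cheapest insertion is between Milton and Fern, adding 6.
New total = 78 + 6 = 84.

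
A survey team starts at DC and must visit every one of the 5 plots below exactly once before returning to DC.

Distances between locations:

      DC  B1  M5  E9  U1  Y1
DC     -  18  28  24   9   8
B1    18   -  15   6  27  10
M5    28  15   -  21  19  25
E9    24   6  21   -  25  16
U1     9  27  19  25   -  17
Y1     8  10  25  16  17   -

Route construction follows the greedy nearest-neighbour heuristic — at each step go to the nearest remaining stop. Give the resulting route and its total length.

Nearest-neighbour total = 73; route DC → Y1 → B1 → E9 → M5 → U1 → DC.

DC → [Y1:8 / U1:9 / B1:18 / E9:24 / M5:28] → Y1 (8)
Y1 → [B1:10 / E9:16 / U1:17 / M5:25] → B1 (10)
B1 → [E9:6 / M5:15 / U1:27] → E9 (6)
E9 → [M5:21 / U1:25] → M5 (21)
M5 → [U1:19] → U1 (19)
Return U1→DC: 9.
Total = 8 + 10 + 6 + 21 + 19 + 9 = 73.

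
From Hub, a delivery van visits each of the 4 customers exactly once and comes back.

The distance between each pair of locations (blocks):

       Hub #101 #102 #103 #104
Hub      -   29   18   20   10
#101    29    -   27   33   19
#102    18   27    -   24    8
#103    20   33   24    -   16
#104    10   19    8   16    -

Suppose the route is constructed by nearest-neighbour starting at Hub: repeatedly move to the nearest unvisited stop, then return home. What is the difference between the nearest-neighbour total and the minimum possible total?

Excess over optimum: 6 blocks.

From Hub: #104=10, #102=18, #103=20, #101=29 → choose #104 (10).
From #104: #102=8, #103=16, #101=19 → choose #102 (8).
From #102: #103=24, #101=27 → choose #103 (24).
From #103: #101=33 → choose #101 (33).
NN route Hub → #104 → #102 → #103 → #101 → Hub costs 104.
Optimal: Hub → #102 → #104 → #101 → #103 → Hub costs 98 (by enumerating all 12 distinct tours).
Excess = 104 − 98 = 6.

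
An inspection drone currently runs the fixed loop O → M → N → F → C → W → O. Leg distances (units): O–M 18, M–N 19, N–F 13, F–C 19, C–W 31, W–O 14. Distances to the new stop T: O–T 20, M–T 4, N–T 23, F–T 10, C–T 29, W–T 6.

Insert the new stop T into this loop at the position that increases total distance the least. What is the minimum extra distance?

Insertion cost between consecutive stops i–j is d(i,T) + d(T,j) − d(i,j):
  between O and M: 20 + 4 − 18 = 6
  between M and N: 4 + 23 − 19 = 8
  between N and F: 23 + 10 − 13 = 20
  between F and C: 10 + 29 − 19 = 20
  between C and W: 29 + 6 − 31 = 4
  between W and O: 6 + 20 − 14 = 12
Cheapest insertion is between C and W, adding 4.
New total = 114 + 4 = 118.

Minimum extra distance: 4, inserting T between C and W.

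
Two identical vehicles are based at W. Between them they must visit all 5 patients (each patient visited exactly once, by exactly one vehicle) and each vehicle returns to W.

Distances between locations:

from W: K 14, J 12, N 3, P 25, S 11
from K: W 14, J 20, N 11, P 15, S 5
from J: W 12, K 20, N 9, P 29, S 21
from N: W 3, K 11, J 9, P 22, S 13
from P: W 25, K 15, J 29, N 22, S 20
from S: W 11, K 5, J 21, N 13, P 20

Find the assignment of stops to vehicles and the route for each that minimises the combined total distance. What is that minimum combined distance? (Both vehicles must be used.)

Minimum combined distance: 78.

Try each way of splitting the stops between the two vehicles (each non-empty) and, for each split, find the best tour for each vehicle:
  {K} + {J, N, P, S}: 28 + 72 = 100
  {J} + {K, N, P, S}: 24 + 56 = 80
  {K, J} + {N, P, S}: 46 + 56 = 102
  {N} + {K, J, P, S}: 6 + 72 = 78
  {K, N} + {J, P, S}: 28 + 72 = 100
  {J, N} + {K, P, S}: 24 + 56 = 80
  … (15 splits in total)
Best: vehicle 1 W → N → W = 6; vehicle 2 W → J → P → K → S → W = 72; combined 78.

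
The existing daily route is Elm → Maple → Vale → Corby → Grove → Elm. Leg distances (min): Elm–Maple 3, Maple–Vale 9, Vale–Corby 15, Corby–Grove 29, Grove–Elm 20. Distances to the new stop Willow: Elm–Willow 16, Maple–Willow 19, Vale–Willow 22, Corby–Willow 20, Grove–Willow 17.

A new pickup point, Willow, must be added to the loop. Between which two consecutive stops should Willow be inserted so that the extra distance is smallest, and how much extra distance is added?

Adding 8 min by placing Willow on the Corby–Grove leg.

Insertion cost between consecutive stops i–j is d(i,Willow) + d(Willow,j) − d(i,j):
  between Elm and Maple: 16 + 19 − 3 = 32
  between Maple and Vale: 19 + 22 − 9 = 32
  between Vale and Corby: 22 + 20 − 15 = 27
  between Corby and Grove: 20 + 17 − 29 = 8
  between Grove and Elm: 17 + 16 − 20 = 13
Cheapest insertion is between Corby and Grove, adding 8.
New total = 76 + 8 = 84.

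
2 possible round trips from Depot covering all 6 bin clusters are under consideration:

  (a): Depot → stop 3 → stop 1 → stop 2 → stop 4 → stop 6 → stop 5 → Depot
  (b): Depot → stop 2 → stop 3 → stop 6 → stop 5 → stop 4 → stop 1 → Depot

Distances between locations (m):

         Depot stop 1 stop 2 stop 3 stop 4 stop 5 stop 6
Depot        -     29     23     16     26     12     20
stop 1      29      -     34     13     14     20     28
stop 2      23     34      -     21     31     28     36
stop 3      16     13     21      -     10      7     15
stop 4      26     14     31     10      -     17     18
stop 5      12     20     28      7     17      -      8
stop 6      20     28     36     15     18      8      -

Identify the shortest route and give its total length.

(a): 16 + 13 + 34 + 31 + 18 + 8 + 12 = 132
(b): 23 + 21 + 15 + 8 + 17 + 14 + 29 = 127

Shortest is (b), total 127 m.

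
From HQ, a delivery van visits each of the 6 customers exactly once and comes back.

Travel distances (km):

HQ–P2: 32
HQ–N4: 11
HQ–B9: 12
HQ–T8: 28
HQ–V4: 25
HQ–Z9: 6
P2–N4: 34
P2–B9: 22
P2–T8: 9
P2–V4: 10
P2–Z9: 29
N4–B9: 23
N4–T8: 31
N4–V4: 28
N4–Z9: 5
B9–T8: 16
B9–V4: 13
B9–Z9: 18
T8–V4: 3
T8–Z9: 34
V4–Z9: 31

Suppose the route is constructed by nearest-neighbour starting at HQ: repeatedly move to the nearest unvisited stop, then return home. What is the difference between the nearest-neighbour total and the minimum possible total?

HQ: Z9=6, N4=11, B9=12, V4=25, T8=28, P2=32 ⇒ Z9
Z9: N4=5, B9=18, P2=29, V4=31, T8=34 ⇒ N4
N4: B9=23, V4=28, T8=31, P2=34 ⇒ B9
B9: V4=13, T8=16, P2=22 ⇒ V4
V4: T8=3, P2=10 ⇒ T8
T8: P2=9 ⇒ P2
NN route HQ → Z9 → N4 → B9 → V4 → T8 → P2 → HQ costs 91.
Optimal: HQ → N4 → Z9 → P2 → T8 → V4 → B9 → HQ costs 82 (by enumerating all 360 distinct tours).
Excess = 91 − 82 = 9.

The nearest-neighbour route is 9 km longer than optimal.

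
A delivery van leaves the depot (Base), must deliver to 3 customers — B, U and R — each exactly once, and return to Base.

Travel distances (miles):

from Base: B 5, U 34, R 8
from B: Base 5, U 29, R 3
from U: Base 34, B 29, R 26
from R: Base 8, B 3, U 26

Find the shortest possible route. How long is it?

There are 3 distinct closed tours to check (reversals are equivalent).
Base - B - U - R - Base: 5+29+26+8 = 68
Base - B - R - U - Base: 5+3+26+34 = 68
Base - U - B - R - Base: 34+29+3+8 = 74
The minimum is 68.
One optimal route: Base → B → U → R → Base (or its reverse).

Shortest round trip = 68 miles.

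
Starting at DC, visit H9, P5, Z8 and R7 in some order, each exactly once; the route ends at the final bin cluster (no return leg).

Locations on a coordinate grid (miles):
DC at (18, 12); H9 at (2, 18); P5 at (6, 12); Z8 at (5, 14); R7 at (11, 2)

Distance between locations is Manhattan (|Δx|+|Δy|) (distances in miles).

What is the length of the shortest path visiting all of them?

There are 4! = 24 possible orderings.
DC → H9 → P5 → Z8 → R7: 22+10+3+18 = 53
DC → H9 → P5 → R7 → Z8: 22+10+15+18 = 65
DC → H9 → Z8 → P5 → R7: 22+7+3+15 = 47
DC → H9 → Z8 → R7 → P5: 22+7+18+15 = 62
DC → H9 → R7 → P5 → Z8: 22+25+15+3 = 65
DC → H9 → R7 → Z8 → P5: 22+25+18+3 = 68
DC → P5 → H9 → Z8 → R7: 12+10+7+18 = 47
DC → P5 → H9 → R7 → Z8: 12+10+25+18 = 65
DC → P5 → Z8 → H9 → R7: 12+3+7+25 = 47
DC → P5 → Z8 → R7 → H9: 12+3+18+25 = 58
DC → P5 → R7 → H9 → Z8: 12+15+25+7 = 59
DC → P5 → R7 → Z8 → H9: 12+15+18+7 = 52
DC → Z8 → H9 → P5 → R7: 15+7+10+15 = 47
DC → Z8 → H9 → R7 → P5: 15+7+25+15 = 62
… (10 more)
DC → R7 → P5 → Z8 → H9: 17+15+3+7 = 42  ← best
The minimum is 42.
One shortest path: DC → R7 → P5 → Z8 → H9.

Minimum one-way distance = 42 miles.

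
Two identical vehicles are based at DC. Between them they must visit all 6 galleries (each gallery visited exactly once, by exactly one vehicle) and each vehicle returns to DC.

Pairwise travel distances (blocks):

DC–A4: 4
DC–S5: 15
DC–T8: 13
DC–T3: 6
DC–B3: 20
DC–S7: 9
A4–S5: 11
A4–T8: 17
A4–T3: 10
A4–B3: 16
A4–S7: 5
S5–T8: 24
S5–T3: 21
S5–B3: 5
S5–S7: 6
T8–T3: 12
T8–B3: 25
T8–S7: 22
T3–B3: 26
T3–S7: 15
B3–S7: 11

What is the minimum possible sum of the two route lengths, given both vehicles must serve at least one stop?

70 blocks — the smallest possible combined total.

Check every non-empty split of the stops between the two vehicles; for each half take its own optimal tour:
  {A4} + {S5, T8, T3, B3, S7}: 8 + 63 = 71
  {S5} + {A4, T8, T3, B3, S7}: 30 + 63 = 93
  {A4, S5} + {T8, T3, B3, S7}: 30 + 63 = 93
  {T8} + {A4, S5, T3, B3, S7}: 26 + 52 = 78
  {A4, T8} + {S5, T3, B3, S7}: 34 + 52 = 86
  {S5, T8} + {A4, T3, B3, S7}: 52 + 52 = 104
  … (31 splits in total)
  {T3} + {A4, S5, T8, B3, S7}: 12 + 58 = 70  ← best
Best: vehicle 1 DC → T3 → DC = 12; vehicle 2 DC → A4 → S7 → S5 → B3 → T8 → DC = 58; combined 70.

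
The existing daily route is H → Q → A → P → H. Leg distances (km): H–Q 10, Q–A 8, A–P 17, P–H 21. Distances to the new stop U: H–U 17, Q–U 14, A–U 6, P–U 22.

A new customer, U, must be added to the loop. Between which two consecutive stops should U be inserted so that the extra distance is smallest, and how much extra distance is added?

+11 km — insert U between A and P.

Insertion cost between consecutive stops i–j is d(i,U) + d(U,j) − d(i,j):
  between H and Q: 17 + 14 − 10 = 21
  between Q and A: 14 + 6 − 8 = 12
  between A and P: 6 + 22 − 17 = 11
  between P and H: 22 + 17 − 21 = 18
Cheapest insertion is between A and P, adding 11.
New total = 56 + 11 = 67.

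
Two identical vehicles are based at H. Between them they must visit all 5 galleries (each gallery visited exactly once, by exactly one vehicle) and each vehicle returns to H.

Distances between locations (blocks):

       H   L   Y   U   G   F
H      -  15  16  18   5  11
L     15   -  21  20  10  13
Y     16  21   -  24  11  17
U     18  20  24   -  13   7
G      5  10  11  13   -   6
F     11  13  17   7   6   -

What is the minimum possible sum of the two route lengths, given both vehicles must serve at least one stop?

There are 2^4 − 1 = 15 ways to divide the 5 stops into two non-empty groups. For each, the best each vehicle can do is its own shortest tour through its group:
  {L} + {Y, U, G, F}: 30 + 58 = 88
  {Y} + {L, U, G, F}: 32 + 53 = 85
  {L, Y} + {U, G, F}: 52 + 36 = 88
  {U} + {L, Y, G, F}: 36 + 61 = 97
  {L, U} + {Y, G, F}: 53 + 44 = 97
  {Y, U} + {L, G, F}: 58 + 39 = 97
  … (15 splits in total)
Best: vehicle 1 H → Y → H = 32; vehicle 2 H → L → U → F → G → H = 53; combined 85.

Minimum combined distance: 85 blocks.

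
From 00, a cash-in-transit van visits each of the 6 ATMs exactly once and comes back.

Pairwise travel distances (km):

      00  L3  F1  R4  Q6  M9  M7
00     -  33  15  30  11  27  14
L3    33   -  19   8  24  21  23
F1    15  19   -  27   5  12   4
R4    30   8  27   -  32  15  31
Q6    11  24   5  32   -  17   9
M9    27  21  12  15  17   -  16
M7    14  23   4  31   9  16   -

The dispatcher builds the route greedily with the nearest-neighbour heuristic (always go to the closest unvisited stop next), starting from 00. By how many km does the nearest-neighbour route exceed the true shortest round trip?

From 00: Q6=11, M7=14, F1=15, M9=27, R4=30, L3=33 → choose Q6 (11).
From Q6: F1=5, M7=9, M9=17, L3=24, R4=32 → choose F1 (5).
From F1: M7=4, M9=12, L3=19, R4=27 → choose M7 (4).
From M7: M9=16, L3=23, R4=31 → choose M9 (16).
From M9: R4=15, L3=21 → choose R4 (15).
From R4: L3=8 → choose L3 (8).
NN route 00 → Q6 → F1 → M7 → M9 → R4 → L3 → 00 costs 92.
Optimal: 00 → Q6 → L3 → R4 → M9 → F1 → M7 → 00 costs 88 (by enumerating all 360 distinct tours).
Excess = 92 − 88 = 4.

The nearest-neighbour route is 4 km longer than optimal.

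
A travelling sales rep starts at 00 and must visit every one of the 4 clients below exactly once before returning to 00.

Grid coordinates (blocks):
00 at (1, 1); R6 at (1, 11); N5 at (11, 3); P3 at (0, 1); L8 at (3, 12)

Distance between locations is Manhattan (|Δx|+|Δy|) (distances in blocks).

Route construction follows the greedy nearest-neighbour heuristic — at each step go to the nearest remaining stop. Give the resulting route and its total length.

Nearest-neighbour total = 44 blocks; route 00 → P3 → R6 → L8 → N5 → 00.

00 → [P3:1 / R6:10 / N5:12 / L8:13] → P3 (1)
P3 → [R6:11 / N5:13 / L8:14] → R6 (11)
R6 → [L8:3 / N5:18] → L8 (3)
L8 → [N5:17] → N5 (17)
Return N5→00: 12.
Total = 1 + 11 + 3 + 17 + 12 = 44.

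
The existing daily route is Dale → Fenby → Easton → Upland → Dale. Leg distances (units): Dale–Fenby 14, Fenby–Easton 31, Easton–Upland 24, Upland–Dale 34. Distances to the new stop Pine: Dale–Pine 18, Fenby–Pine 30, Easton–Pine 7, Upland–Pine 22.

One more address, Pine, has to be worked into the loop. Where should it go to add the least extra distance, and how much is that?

Adding 5 by placing Pine on the Easton–Upland leg.

Insertion cost between consecutive stops i–j is d(i,Pine) + d(Pine,j) − d(i,j):
  between Dale and Fenby: 18 + 30 − 14 = 34
  between Fenby and Easton: 30 + 7 − 31 = 6
  between Easton and Upland: 7 + 22 − 24 = 5
  between Upland and Dale: 22 + 18 − 34 = 6
Cheapest insertion is between Easton and Upland, adding 5.
New total = 103 + 5 = 108.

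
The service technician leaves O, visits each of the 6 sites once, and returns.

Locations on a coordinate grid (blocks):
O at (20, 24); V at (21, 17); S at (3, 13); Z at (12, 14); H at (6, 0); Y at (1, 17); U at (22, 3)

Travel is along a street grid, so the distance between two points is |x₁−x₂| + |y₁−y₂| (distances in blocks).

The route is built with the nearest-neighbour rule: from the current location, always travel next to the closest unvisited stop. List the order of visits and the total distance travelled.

Nearest-neighbour total = 100 blocks; route O → V → Z → S → Y → H → U → O.

At O the remaining stops are V 8, Z 18, U 23, Y 26, S 28, H 38; go to V.
At V the remaining stops are Z 12, U 15, Y 20, S 22, H 32; go to Z.
At Z the remaining stops are S 10, Y 14, H 20, U 21; go to S.
At S the remaining stops are Y 6, H 16, U 29; go to Y.
At Y the remaining stops are H 22, U 35; go to H.
At H the remaining stops are U 19; go to U.
Return U→O: 23.
Total = 8 + 12 + 10 + 6 + 22 + 19 + 23 = 100.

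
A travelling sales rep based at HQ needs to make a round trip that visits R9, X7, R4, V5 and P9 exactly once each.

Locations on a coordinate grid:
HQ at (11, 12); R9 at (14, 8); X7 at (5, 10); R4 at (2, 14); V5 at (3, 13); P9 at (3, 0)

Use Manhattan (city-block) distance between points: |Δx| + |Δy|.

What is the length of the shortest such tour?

With 5 stops there are 5!/2 = 60 distinct round trips (a route and its reverse cost the same).
HQ→R9→X7→R4→V5→P9→HQ: 7+11+7+2+13+20 = 60
HQ→R9→X7→R4→P9→V5→HQ: 7+11+7+15+13+9 = 62
HQ→R9→X7→V5→R4→P9→HQ: 7+11+5+2+15+20 = 60
HQ→R9→X7→V5→P9→R4→HQ: 7+11+5+13+15+11 = 62
HQ→R9→X7→P9→R4→V5→HQ: 7+11+12+15+2+9 = 56
HQ→R9→X7→P9→V5→R4→HQ: 7+11+12+13+2+11 = 56
HQ→R9→R4→X7→V5→P9→HQ: 7+18+7+5+13+20 = 70
HQ→R9→R4→X7→P9→V5→HQ: 7+18+7+12+13+9 = 66
HQ→R9→R4→V5→X7→P9→HQ: 7+18+2+5+12+20 = 64
HQ→R9→R4→V5→P9→X7→HQ: 7+18+2+13+12+8 = 60
HQ→R9→R4→P9→X7→V5→HQ: 7+18+15+12+5+9 = 66
HQ→R9→R4→P9→V5→X7→HQ: 7+18+15+13+5+8 = 66
HQ→R9→V5→X7→R4→P9→HQ: 7+16+5+7+15+20 = 70
HQ→R9→V5→X7→P9→R4→HQ: 7+16+5+12+15+11 = 66
… (46 more)
The minimum is 56.
One optimal route: HQ → R9 → X7 → P9 → R4 → V5 → HQ (or its reverse).

Minimum total distance: 56.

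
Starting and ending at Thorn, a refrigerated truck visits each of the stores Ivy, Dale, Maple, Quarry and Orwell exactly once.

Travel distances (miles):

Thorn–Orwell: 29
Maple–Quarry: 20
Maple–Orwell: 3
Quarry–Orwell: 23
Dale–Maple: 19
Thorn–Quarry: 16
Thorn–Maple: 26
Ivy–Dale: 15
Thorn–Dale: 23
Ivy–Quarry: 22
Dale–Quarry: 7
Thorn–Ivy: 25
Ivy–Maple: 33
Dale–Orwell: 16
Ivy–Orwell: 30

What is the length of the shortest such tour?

Shortest round trip = 95 miles.

Thorn→Ivy→Dale→Maple→Quarry→Orwell→Thorn: 25+15+19+20+23+29 = 131
Thorn→Ivy→Dale→Maple→Orwell→Quarry→Thorn: 25+15+19+3+23+16 = 101
Thorn→Ivy→Dale→Quarry→Maple→Orwell→Thorn: 25+15+7+20+3+29 = 99
Thorn→Ivy→Dale→Quarry→Orwell→Maple→Thorn: 25+15+7+23+3+26 = 99
Thorn→Ivy→Dale→Orwell→Maple→Quarry→Thorn: 25+15+16+3+20+16 = 95
Thorn→Ivy→Dale→Orwell→Quarry→Maple→Thorn: 25+15+16+23+20+26 = 125
Thorn→Ivy→Maple→Dale→Quarry→Orwell→Thorn: 25+33+19+7+23+29 = 136
Thorn→Ivy→Maple→Dale→Orwell→Quarry→Thorn: 25+33+19+16+23+16 = 132
Thorn→Ivy→Maple→Quarry→Dale→Orwell→Thorn: 25+33+20+7+16+29 = 130
Thorn→Ivy→Maple→Quarry→Orwell→Dale→Thorn: 25+33+20+23+16+23 = 140
Thorn→Ivy→Maple→Orwell→Dale→Quarry→Thorn: 25+33+3+16+7+16 = 100
Thorn→Ivy→Maple→Orwell→Quarry→Dale→Thorn: 25+33+3+23+7+23 = 114
Thorn→Ivy→Quarry→Dale→Maple→Orwell→Thorn: 25+22+7+19+3+29 = 105
Thorn→Ivy→Quarry→Dale→Orwell→Maple→Thorn: 25+22+7+16+3+26 = 99
… (46 more)
The minimum is 95.
One optimal route: Thorn → Ivy → Dale → Orwell → Maple → Quarry → Thorn (or its reverse).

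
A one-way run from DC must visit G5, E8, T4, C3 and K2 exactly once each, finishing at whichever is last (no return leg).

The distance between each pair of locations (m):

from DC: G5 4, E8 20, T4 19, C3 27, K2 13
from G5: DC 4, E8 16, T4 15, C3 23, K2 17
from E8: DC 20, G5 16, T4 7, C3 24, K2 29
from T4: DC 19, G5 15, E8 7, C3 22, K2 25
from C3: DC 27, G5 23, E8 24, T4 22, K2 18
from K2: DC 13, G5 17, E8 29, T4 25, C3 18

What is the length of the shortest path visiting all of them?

67 m — the minimum one-way total.

There are 5! = 120 possible orderings.
DC - G5 - E8 - T4 - C3 - K2: 4+16+7+22+18 = 67
DC - G5 - E8 - T4 - K2 - C3: 4+16+7+25+18 = 70
DC - G5 - E8 - C3 - T4 - K2: 4+16+24+22+25 = 91
DC - G5 - E8 - C3 - K2 - T4: 4+16+24+18+25 = 87
DC - G5 - E8 - K2 - T4 - C3: 4+16+29+25+22 = 96
DC - G5 - E8 - K2 - C3 - T4: 4+16+29+18+22 = 89
DC - G5 - T4 - E8 - C3 - K2: 4+15+7+24+18 = 68
DC - G5 - T4 - E8 - K2 - C3: 4+15+7+29+18 = 73
DC - G5 - T4 - C3 - E8 - K2: 4+15+22+24+29 = 94
DC - G5 - T4 - C3 - K2 - E8: 4+15+22+18+29 = 88
DC - G5 - T4 - K2 - E8 - C3: 4+15+25+29+24 = 97
DC - G5 - T4 - K2 - C3 - E8: 4+15+25+18+24 = 86
DC - G5 - C3 - E8 - T4 - K2: 4+23+24+7+25 = 83
DC - G5 - C3 - E8 - K2 - T4: 4+23+24+29+25 = 105
… (106 more)
The minimum is 67.
One shortest path: DC → G5 → E8 → T4 → C3 → K2.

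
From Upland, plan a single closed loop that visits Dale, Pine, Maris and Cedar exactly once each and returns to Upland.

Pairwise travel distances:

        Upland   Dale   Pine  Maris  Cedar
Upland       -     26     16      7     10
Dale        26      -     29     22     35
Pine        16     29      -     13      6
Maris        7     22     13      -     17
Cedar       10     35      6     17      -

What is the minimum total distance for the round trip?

Shortest round trip = 74.

Upland - Dale - Pine - Maris - Cedar - Upland: 26+29+13+17+10 = 95
Upland - Dale - Pine - Cedar - Maris - Upland: 26+29+6+17+7 = 85
Upland - Dale - Maris - Pine - Cedar - Upland: 26+22+13+6+10 = 77
Upland - Dale - Maris - Cedar - Pine - Upland: 26+22+17+6+16 = 87
Upland - Dale - Cedar - Pine - Maris - Upland: 26+35+6+13+7 = 87
Upland - Dale - Cedar - Maris - Pine - Upland: 26+35+17+13+16 = 107
Upland - Pine - Dale - Maris - Cedar - Upland: 16+29+22+17+10 = 94
Upland - Pine - Dale - Cedar - Maris - Upland: 16+29+35+17+7 = 104
Upland - Pine - Maris - Dale - Cedar - Upland: 16+13+22+35+10 = 96
Upland - Pine - Cedar - Dale - Maris - Upland: 16+6+35+22+7 = 86
Upland - Maris - Dale - Pine - Cedar - Upland: 7+22+29+6+10 = 74
Upland - Maris - Pine - Dale - Cedar - Upland: 7+13+29+35+10 = 94
The minimum is 74.
One optimal route: Upland → Maris → Dale → Pine → Cedar → Upland (or its reverse).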